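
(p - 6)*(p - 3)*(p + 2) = p^3 - 7*p^2 + 36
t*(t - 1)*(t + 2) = t^3 + t^2 - 2*t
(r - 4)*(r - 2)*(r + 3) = r^3 - 3*r^2 - 10*r + 24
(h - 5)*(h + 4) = h^2 - h - 20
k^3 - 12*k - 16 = (k - 4)*(k + 2)^2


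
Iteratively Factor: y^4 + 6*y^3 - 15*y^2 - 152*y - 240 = (y + 4)*(y^3 + 2*y^2 - 23*y - 60) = (y - 5)*(y + 4)*(y^2 + 7*y + 12) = (y - 5)*(y + 4)^2*(y + 3)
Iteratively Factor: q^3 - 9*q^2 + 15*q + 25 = (q - 5)*(q^2 - 4*q - 5) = (q - 5)^2*(q + 1)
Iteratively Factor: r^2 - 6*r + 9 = (r - 3)*(r - 3)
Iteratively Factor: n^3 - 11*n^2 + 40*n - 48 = (n - 4)*(n^2 - 7*n + 12) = (n - 4)^2*(n - 3)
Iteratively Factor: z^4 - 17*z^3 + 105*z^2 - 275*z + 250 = (z - 5)*(z^3 - 12*z^2 + 45*z - 50) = (z - 5)^2*(z^2 - 7*z + 10) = (z - 5)^3*(z - 2)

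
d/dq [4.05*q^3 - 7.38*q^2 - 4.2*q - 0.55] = 12.15*q^2 - 14.76*q - 4.2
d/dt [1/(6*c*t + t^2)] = 2*(-3*c - t)/(t^2*(6*c + t)^2)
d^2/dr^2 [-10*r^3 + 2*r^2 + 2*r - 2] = 4 - 60*r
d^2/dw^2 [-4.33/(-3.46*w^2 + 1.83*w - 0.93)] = (-103.674056*w^2 + 54.833388*w + 4.33*(6.92*w - 1.83)*(13.84*w - 3.66) - 27.866148)/(3.46*w^2 - 1.83*w + 0.93)^3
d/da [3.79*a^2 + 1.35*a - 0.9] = 7.58*a + 1.35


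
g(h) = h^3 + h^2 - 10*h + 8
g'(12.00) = 446.00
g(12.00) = 1760.00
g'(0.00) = -10.00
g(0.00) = 8.00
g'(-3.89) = 27.62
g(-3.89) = 3.17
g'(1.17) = -3.55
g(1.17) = -0.73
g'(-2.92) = 9.74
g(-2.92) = 20.83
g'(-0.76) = -9.79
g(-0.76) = 15.74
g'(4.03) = 46.78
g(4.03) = 49.39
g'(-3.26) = 15.36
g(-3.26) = 16.58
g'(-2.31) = 1.39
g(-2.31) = 24.11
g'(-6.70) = 111.27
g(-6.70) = -180.87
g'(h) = 3*h^2 + 2*h - 10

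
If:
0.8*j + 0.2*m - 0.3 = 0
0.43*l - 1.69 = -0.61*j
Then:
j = 0.375 - 0.25*m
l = 0.354651162790698*m + 3.39825581395349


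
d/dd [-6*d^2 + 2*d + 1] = 2 - 12*d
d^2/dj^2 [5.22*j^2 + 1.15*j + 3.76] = 10.4400000000000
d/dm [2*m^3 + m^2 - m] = 6*m^2 + 2*m - 1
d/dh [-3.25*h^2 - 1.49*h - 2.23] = -6.5*h - 1.49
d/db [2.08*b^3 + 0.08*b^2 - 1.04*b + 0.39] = 6.24*b^2 + 0.16*b - 1.04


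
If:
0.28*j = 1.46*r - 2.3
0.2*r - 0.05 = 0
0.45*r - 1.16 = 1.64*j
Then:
No Solution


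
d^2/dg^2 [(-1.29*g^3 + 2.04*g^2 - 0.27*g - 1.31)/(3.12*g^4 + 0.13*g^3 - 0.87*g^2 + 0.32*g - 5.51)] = (-25.1147520000001*g^9 + 119.149056*g^8 - 47.584368*g^7 - 227.910462*g^6 - 567.92853*g^5 + 895.624158*g^4 - 62.382828*g^3 - 323.870406*g^2 - 230.663274*g + 135.208286)/(30.371328*g^12 + 3.796416*g^11 - 25.2486*g^10 + 7.229989*g^9 - 153.090405*g^8 - 18.309369*g^7 + 89.541516*g^6 - 28.501458*g^5 + 270.016419*g^4 + 21.077111*g^3 - 80.932533*g^2 + 29.145696*g - 167.284151)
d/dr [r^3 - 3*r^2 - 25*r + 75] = 3*r^2 - 6*r - 25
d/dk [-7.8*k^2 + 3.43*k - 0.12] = 3.43 - 15.6*k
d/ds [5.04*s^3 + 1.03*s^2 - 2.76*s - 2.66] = 15.12*s^2 + 2.06*s - 2.76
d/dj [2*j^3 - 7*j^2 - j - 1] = 6*j^2 - 14*j - 1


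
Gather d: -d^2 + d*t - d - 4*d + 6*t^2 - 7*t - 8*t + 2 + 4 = -d^2 + d*(t - 5) + 6*t^2 - 15*t + 6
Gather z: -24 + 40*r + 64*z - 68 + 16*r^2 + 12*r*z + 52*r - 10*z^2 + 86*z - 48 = 16*r^2 + 92*r - 10*z^2 + z*(12*r + 150) - 140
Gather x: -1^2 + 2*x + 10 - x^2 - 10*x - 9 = -x^2 - 8*x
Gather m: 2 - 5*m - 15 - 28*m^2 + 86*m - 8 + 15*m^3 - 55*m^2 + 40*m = 15*m^3 - 83*m^2 + 121*m - 21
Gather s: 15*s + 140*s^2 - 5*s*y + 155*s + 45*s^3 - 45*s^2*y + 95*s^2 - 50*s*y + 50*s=45*s^3 + s^2*(235 - 45*y) + s*(220 - 55*y)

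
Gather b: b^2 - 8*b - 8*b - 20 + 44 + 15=b^2 - 16*b + 39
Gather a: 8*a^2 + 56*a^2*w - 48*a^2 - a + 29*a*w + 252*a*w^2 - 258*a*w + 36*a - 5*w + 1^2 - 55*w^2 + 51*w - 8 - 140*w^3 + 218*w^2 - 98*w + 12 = a^2*(56*w - 40) + a*(252*w^2 - 229*w + 35) - 140*w^3 + 163*w^2 - 52*w + 5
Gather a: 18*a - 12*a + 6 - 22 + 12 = 6*a - 4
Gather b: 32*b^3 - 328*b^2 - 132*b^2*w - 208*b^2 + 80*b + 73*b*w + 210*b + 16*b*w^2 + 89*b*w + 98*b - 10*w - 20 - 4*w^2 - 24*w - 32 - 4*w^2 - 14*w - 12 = 32*b^3 + b^2*(-132*w - 536) + b*(16*w^2 + 162*w + 388) - 8*w^2 - 48*w - 64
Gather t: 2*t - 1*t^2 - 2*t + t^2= 0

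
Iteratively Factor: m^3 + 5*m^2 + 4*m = (m + 4)*(m^2 + m) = (m + 1)*(m + 4)*(m)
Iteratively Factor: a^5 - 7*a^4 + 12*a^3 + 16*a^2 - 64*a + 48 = (a - 2)*(a^4 - 5*a^3 + 2*a^2 + 20*a - 24) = (a - 2)*(a + 2)*(a^3 - 7*a^2 + 16*a - 12) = (a - 2)^2*(a + 2)*(a^2 - 5*a + 6) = (a - 3)*(a - 2)^2*(a + 2)*(a - 2)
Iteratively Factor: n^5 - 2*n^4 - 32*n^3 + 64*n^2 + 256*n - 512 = (n - 2)*(n^4 - 32*n^2 + 256) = (n - 4)*(n - 2)*(n^3 + 4*n^2 - 16*n - 64) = (n - 4)*(n - 2)*(n + 4)*(n^2 - 16) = (n - 4)^2*(n - 2)*(n + 4)*(n + 4)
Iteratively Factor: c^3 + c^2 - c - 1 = (c + 1)*(c^2 - 1) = (c + 1)^2*(c - 1)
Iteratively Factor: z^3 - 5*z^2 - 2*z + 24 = (z + 2)*(z^2 - 7*z + 12) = (z - 3)*(z + 2)*(z - 4)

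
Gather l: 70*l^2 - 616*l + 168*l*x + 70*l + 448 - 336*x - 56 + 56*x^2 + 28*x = 70*l^2 + l*(168*x - 546) + 56*x^2 - 308*x + 392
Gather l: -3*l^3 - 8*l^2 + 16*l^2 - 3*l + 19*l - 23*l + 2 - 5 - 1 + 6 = -3*l^3 + 8*l^2 - 7*l + 2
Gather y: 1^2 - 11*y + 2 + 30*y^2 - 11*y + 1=30*y^2 - 22*y + 4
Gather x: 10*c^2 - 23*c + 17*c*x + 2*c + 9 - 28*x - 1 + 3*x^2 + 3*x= 10*c^2 - 21*c + 3*x^2 + x*(17*c - 25) + 8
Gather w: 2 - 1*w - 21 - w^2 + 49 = -w^2 - w + 30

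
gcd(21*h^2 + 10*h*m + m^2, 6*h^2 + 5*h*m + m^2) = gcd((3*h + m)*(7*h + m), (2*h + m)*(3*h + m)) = 3*h + m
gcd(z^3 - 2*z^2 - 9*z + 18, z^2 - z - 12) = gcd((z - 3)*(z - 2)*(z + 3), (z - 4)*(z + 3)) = z + 3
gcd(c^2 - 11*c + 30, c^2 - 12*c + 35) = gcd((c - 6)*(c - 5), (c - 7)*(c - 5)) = c - 5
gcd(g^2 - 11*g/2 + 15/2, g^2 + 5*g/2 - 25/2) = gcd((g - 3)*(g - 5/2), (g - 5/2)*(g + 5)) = g - 5/2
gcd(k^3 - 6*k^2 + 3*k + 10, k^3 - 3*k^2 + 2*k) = k - 2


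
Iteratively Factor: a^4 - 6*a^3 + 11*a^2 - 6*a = (a - 2)*(a^3 - 4*a^2 + 3*a) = a*(a - 2)*(a^2 - 4*a + 3) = a*(a - 3)*(a - 2)*(a - 1)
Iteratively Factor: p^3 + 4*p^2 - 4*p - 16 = (p + 2)*(p^2 + 2*p - 8) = (p + 2)*(p + 4)*(p - 2)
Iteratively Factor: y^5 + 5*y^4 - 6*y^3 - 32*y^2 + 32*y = (y - 2)*(y^4 + 7*y^3 + 8*y^2 - 16*y) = (y - 2)*(y + 4)*(y^3 + 3*y^2 - 4*y) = (y - 2)*(y - 1)*(y + 4)*(y^2 + 4*y) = (y - 2)*(y - 1)*(y + 4)^2*(y)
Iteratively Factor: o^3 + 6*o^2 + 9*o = (o + 3)*(o^2 + 3*o) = (o + 3)^2*(o)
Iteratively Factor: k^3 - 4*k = (k - 2)*(k^2 + 2*k) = (k - 2)*(k + 2)*(k)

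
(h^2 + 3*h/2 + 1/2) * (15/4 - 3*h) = -3*h^3 - 3*h^2/4 + 33*h/8 + 15/8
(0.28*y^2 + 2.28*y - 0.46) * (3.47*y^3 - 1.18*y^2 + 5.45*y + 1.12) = 0.9716*y^5 + 7.5812*y^4 - 2.7606*y^3 + 13.2824*y^2 + 0.0465999999999998*y - 0.5152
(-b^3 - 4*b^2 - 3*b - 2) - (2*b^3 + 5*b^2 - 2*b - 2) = -3*b^3 - 9*b^2 - b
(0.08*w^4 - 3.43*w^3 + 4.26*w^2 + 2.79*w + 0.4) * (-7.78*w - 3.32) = -0.6224*w^5 + 26.4198*w^4 - 21.7552*w^3 - 35.8494*w^2 - 12.3748*w - 1.328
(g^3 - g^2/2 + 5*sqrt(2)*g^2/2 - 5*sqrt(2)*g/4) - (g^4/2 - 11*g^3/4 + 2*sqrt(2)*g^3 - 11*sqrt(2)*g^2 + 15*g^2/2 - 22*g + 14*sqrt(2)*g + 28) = -g^4/2 - 2*sqrt(2)*g^3 + 15*g^3/4 - 8*g^2 + 27*sqrt(2)*g^2/2 - 61*sqrt(2)*g/4 + 22*g - 28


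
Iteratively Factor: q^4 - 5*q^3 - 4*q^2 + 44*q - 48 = (q + 3)*(q^3 - 8*q^2 + 20*q - 16) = (q - 2)*(q + 3)*(q^2 - 6*q + 8) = (q - 2)^2*(q + 3)*(q - 4)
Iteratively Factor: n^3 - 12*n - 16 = (n + 2)*(n^2 - 2*n - 8) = (n - 4)*(n + 2)*(n + 2)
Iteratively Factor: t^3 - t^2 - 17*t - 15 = (t - 5)*(t^2 + 4*t + 3) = (t - 5)*(t + 1)*(t + 3)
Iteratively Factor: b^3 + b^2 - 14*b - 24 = (b + 3)*(b^2 - 2*b - 8) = (b + 2)*(b + 3)*(b - 4)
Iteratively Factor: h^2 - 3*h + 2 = (h - 1)*(h - 2)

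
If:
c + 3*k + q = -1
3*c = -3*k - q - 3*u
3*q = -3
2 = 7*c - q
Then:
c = 1/7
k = -1/21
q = -1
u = 5/21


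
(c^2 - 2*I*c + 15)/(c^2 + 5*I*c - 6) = (c - 5*I)/(c + 2*I)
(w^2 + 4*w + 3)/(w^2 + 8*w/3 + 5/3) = 3*(w + 3)/(3*w + 5)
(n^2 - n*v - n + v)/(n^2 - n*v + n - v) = (n - 1)/(n + 1)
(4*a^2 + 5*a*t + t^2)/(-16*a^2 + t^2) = (a + t)/(-4*a + t)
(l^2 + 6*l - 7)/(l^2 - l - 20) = (-l^2 - 6*l + 7)/(-l^2 + l + 20)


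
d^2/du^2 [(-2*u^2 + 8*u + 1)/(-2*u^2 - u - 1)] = 2*(-36*u^3 - 24*u^2 + 42*u + 11)/(8*u^6 + 12*u^5 + 18*u^4 + 13*u^3 + 9*u^2 + 3*u + 1)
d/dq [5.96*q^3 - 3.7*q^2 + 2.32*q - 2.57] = 17.88*q^2 - 7.4*q + 2.32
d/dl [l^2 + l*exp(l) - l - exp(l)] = l*exp(l) + 2*l - 1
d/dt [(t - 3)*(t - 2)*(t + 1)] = 3*t^2 - 8*t + 1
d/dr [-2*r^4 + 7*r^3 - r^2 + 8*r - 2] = -8*r^3 + 21*r^2 - 2*r + 8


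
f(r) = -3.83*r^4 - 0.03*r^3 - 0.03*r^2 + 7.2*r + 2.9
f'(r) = -15.32*r^3 - 0.09*r^2 - 0.06*r + 7.2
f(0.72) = 7.03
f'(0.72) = 1.39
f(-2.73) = -229.11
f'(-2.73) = 318.40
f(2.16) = -65.36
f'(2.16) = -147.74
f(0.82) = 7.04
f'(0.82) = -1.36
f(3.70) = -690.19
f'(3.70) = -770.26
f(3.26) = -407.57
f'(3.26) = -524.73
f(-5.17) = -2767.26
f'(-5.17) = 2122.15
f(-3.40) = -532.56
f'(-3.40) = 608.50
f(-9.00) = -25171.09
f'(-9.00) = 11168.73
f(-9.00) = -25171.09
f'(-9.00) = 11168.73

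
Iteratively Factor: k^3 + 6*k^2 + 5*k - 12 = (k + 3)*(k^2 + 3*k - 4) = (k - 1)*(k + 3)*(k + 4)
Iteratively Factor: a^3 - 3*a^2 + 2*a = (a - 1)*(a^2 - 2*a) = (a - 2)*(a - 1)*(a)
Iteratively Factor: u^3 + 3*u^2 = (u + 3)*(u^2) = u*(u + 3)*(u)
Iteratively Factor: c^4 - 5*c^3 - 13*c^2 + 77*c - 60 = (c - 5)*(c^3 - 13*c + 12) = (c - 5)*(c + 4)*(c^2 - 4*c + 3) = (c - 5)*(c - 1)*(c + 4)*(c - 3)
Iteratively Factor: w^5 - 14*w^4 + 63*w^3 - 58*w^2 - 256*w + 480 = (w + 2)*(w^4 - 16*w^3 + 95*w^2 - 248*w + 240) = (w - 4)*(w + 2)*(w^3 - 12*w^2 + 47*w - 60) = (w - 5)*(w - 4)*(w + 2)*(w^2 - 7*w + 12) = (w - 5)*(w - 4)^2*(w + 2)*(w - 3)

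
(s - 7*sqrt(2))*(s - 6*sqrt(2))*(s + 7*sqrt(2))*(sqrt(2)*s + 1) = sqrt(2)*s^4 - 11*s^3 - 104*sqrt(2)*s^2 + 1078*s + 588*sqrt(2)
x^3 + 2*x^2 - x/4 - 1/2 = (x - 1/2)*(x + 1/2)*(x + 2)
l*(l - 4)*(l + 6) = l^3 + 2*l^2 - 24*l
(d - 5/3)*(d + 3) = d^2 + 4*d/3 - 5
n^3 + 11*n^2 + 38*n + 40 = (n + 2)*(n + 4)*(n + 5)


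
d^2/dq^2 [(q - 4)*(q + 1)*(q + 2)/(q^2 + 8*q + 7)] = 110/(q^3 + 21*q^2 + 147*q + 343)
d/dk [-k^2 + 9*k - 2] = 9 - 2*k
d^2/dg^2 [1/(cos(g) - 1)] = (sin(g)^2 - cos(g) + 1)/(cos(g) - 1)^3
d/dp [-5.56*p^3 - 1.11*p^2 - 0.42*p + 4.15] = -16.68*p^2 - 2.22*p - 0.42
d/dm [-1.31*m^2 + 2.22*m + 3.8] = 2.22 - 2.62*m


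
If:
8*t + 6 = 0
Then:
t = -3/4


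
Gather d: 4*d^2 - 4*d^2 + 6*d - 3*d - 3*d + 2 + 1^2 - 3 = 0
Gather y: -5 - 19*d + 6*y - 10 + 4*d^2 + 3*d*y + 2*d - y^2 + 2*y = 4*d^2 - 17*d - y^2 + y*(3*d + 8) - 15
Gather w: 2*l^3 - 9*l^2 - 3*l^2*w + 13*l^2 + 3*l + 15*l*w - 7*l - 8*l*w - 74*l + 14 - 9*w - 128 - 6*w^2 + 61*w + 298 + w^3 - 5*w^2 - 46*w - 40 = 2*l^3 + 4*l^2 - 78*l + w^3 - 11*w^2 + w*(-3*l^2 + 7*l + 6) + 144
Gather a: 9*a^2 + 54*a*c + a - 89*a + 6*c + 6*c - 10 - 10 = 9*a^2 + a*(54*c - 88) + 12*c - 20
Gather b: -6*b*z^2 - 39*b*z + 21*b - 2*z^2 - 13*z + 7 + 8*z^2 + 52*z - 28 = b*(-6*z^2 - 39*z + 21) + 6*z^2 + 39*z - 21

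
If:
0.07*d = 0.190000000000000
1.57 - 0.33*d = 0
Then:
No Solution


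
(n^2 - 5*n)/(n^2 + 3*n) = (n - 5)/(n + 3)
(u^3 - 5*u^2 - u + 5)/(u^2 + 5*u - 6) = (u^2 - 4*u - 5)/(u + 6)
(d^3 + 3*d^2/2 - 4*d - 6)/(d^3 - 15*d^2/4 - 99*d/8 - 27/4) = 4*(d^2 - 4)/(4*d^2 - 21*d - 18)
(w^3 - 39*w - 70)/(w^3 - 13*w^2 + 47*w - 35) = (w^2 + 7*w + 10)/(w^2 - 6*w + 5)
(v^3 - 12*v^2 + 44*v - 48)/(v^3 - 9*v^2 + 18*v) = (v^2 - 6*v + 8)/(v*(v - 3))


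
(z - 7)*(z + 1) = z^2 - 6*z - 7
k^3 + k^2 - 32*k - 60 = (k - 6)*(k + 2)*(k + 5)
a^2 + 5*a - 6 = (a - 1)*(a + 6)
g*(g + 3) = g^2 + 3*g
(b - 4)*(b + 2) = b^2 - 2*b - 8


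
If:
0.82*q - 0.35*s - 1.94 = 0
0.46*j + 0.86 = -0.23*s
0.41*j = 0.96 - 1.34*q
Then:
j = 0.10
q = 0.69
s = -3.93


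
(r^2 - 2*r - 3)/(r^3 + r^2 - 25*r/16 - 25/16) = 16*(r - 3)/(16*r^2 - 25)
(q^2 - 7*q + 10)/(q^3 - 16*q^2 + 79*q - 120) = (q - 2)/(q^2 - 11*q + 24)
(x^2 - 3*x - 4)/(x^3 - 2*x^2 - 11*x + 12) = (x + 1)/(x^2 + 2*x - 3)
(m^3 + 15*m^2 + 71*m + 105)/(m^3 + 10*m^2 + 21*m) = (m + 5)/m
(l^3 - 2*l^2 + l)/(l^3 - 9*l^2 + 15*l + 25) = l*(l^2 - 2*l + 1)/(l^3 - 9*l^2 + 15*l + 25)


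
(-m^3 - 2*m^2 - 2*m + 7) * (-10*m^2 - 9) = 10*m^5 + 20*m^4 + 29*m^3 - 52*m^2 + 18*m - 63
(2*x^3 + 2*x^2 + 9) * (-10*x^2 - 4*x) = -20*x^5 - 28*x^4 - 8*x^3 - 90*x^2 - 36*x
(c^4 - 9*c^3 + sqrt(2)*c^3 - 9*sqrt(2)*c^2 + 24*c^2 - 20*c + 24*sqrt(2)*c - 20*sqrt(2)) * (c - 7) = c^5 - 16*c^4 + sqrt(2)*c^4 - 16*sqrt(2)*c^3 + 87*c^3 - 188*c^2 + 87*sqrt(2)*c^2 - 188*sqrt(2)*c + 140*c + 140*sqrt(2)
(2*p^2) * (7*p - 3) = 14*p^3 - 6*p^2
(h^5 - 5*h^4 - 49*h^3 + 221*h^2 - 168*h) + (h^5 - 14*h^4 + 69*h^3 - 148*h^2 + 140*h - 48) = 2*h^5 - 19*h^4 + 20*h^3 + 73*h^2 - 28*h - 48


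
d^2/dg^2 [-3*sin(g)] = 3*sin(g)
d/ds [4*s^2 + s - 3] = 8*s + 1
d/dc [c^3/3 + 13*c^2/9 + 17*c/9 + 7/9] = c^2 + 26*c/9 + 17/9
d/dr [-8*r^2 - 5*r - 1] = -16*r - 5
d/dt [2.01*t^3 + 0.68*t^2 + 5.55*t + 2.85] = 6.03*t^2 + 1.36*t + 5.55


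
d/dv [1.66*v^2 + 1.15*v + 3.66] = 3.32*v + 1.15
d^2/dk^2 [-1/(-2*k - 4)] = (k + 2)^(-3)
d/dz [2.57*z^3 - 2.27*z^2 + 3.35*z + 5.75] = 7.71*z^2 - 4.54*z + 3.35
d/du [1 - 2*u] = -2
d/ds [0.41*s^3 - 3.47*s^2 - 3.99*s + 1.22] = 1.23*s^2 - 6.94*s - 3.99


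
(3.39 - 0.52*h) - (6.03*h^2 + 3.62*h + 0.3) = -6.03*h^2 - 4.14*h + 3.09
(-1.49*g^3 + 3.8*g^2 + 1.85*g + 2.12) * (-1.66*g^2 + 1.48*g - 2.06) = 2.4734*g^5 - 8.5132*g^4 + 5.6224*g^3 - 8.6092*g^2 - 0.6734*g - 4.3672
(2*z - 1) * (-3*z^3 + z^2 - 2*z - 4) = -6*z^4 + 5*z^3 - 5*z^2 - 6*z + 4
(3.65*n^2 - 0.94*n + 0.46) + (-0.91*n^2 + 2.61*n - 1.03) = 2.74*n^2 + 1.67*n - 0.57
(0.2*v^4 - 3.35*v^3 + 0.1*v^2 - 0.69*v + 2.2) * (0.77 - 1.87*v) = -0.374*v^5 + 6.4185*v^4 - 2.7665*v^3 + 1.3673*v^2 - 4.6453*v + 1.694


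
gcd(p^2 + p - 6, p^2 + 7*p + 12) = p + 3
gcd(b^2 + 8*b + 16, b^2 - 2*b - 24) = b + 4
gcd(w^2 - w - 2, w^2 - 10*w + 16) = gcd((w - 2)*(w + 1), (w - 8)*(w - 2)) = w - 2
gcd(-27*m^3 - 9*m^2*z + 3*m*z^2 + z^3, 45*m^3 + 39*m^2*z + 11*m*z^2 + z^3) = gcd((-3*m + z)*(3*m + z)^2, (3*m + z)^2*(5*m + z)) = 9*m^2 + 6*m*z + z^2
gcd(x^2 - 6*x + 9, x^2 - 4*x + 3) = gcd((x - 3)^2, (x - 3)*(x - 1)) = x - 3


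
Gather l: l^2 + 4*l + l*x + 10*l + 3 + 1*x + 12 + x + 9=l^2 + l*(x + 14) + 2*x + 24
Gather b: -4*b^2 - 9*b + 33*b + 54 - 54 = -4*b^2 + 24*b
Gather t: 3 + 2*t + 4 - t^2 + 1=-t^2 + 2*t + 8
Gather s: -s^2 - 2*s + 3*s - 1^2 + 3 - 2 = -s^2 + s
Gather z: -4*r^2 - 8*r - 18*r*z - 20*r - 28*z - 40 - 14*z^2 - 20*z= -4*r^2 - 28*r - 14*z^2 + z*(-18*r - 48) - 40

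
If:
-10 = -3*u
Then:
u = 10/3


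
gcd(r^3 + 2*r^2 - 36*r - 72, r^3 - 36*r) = r^2 - 36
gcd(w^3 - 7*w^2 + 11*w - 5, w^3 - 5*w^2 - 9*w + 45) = w - 5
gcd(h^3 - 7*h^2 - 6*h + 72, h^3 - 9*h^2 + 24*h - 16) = h - 4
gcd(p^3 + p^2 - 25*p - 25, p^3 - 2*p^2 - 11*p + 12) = 1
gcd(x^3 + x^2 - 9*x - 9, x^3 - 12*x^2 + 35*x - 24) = x - 3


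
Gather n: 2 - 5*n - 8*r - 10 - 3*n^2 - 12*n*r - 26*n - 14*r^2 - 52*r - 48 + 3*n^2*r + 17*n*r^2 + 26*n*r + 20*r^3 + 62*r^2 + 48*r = n^2*(3*r - 3) + n*(17*r^2 + 14*r - 31) + 20*r^3 + 48*r^2 - 12*r - 56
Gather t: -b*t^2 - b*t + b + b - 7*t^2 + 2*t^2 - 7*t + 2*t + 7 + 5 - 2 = 2*b + t^2*(-b - 5) + t*(-b - 5) + 10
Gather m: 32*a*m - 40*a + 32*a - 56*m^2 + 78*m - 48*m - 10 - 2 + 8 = -8*a - 56*m^2 + m*(32*a + 30) - 4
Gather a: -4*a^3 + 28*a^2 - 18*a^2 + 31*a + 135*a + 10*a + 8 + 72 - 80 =-4*a^3 + 10*a^2 + 176*a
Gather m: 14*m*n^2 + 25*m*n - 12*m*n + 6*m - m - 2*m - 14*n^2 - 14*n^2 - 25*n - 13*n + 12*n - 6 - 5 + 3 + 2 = m*(14*n^2 + 13*n + 3) - 28*n^2 - 26*n - 6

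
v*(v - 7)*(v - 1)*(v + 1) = v^4 - 7*v^3 - v^2 + 7*v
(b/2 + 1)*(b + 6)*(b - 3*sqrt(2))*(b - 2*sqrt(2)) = b^4/2 - 5*sqrt(2)*b^3/2 + 4*b^3 - 20*sqrt(2)*b^2 + 12*b^2 - 30*sqrt(2)*b + 48*b + 72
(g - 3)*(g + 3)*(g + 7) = g^3 + 7*g^2 - 9*g - 63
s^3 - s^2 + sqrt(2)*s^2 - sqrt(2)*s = s*(s - 1)*(s + sqrt(2))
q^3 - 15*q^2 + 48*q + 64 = (q - 8)^2*(q + 1)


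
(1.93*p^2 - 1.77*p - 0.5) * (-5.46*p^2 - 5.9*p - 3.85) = -10.5378*p^4 - 1.7228*p^3 + 5.7425*p^2 + 9.7645*p + 1.925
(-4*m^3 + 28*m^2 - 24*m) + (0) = -4*m^3 + 28*m^2 - 24*m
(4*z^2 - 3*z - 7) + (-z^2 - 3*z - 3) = 3*z^2 - 6*z - 10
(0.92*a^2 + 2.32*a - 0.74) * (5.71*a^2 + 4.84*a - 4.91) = 5.2532*a^4 + 17.7*a^3 + 2.4862*a^2 - 14.9728*a + 3.6334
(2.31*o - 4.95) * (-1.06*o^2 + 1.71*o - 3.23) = -2.4486*o^3 + 9.1971*o^2 - 15.9258*o + 15.9885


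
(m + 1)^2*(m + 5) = m^3 + 7*m^2 + 11*m + 5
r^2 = r^2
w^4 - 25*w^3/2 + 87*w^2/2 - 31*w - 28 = (w - 7)*(w - 4)*(w - 2)*(w + 1/2)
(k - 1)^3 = k^3 - 3*k^2 + 3*k - 1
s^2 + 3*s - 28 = (s - 4)*(s + 7)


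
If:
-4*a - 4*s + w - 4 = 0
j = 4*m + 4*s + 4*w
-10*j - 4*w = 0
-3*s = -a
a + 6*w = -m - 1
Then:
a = -103/134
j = 8/201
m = 49/134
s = -103/402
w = -20/201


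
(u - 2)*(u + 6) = u^2 + 4*u - 12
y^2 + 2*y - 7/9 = (y - 1/3)*(y + 7/3)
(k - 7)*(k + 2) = k^2 - 5*k - 14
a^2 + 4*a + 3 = (a + 1)*(a + 3)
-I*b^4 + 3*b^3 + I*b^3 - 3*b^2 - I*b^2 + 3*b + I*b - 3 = (b - 1)*(b - I)*(b + 3*I)*(-I*b + 1)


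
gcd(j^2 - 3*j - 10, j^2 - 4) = j + 2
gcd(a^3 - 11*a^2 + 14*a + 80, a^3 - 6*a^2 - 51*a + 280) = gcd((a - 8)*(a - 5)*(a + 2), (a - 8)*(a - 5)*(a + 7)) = a^2 - 13*a + 40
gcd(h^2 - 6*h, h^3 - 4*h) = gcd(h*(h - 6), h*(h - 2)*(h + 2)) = h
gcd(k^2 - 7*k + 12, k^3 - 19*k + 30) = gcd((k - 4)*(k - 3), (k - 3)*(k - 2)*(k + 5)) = k - 3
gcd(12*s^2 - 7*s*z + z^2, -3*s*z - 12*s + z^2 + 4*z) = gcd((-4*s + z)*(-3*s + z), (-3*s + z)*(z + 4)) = -3*s + z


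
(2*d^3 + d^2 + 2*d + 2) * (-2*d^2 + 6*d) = -4*d^5 + 10*d^4 + 2*d^3 + 8*d^2 + 12*d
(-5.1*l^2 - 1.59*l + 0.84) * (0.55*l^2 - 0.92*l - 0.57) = -2.805*l^4 + 3.8175*l^3 + 4.8318*l^2 + 0.1335*l - 0.4788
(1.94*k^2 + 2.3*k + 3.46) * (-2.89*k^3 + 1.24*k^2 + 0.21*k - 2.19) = -5.6066*k^5 - 4.2414*k^4 - 6.74*k^3 + 0.5248*k^2 - 4.3104*k - 7.5774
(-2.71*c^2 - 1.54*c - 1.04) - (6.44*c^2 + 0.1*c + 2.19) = -9.15*c^2 - 1.64*c - 3.23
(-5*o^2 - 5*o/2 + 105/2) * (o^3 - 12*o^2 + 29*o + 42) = -5*o^5 + 115*o^4/2 - 125*o^3/2 - 1825*o^2/2 + 2835*o/2 + 2205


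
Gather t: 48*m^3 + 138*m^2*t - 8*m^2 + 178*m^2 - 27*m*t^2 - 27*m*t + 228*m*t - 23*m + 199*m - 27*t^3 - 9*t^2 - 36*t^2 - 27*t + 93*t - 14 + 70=48*m^3 + 170*m^2 + 176*m - 27*t^3 + t^2*(-27*m - 45) + t*(138*m^2 + 201*m + 66) + 56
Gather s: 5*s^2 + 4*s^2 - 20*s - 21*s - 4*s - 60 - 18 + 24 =9*s^2 - 45*s - 54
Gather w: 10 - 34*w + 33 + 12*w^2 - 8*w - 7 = 12*w^2 - 42*w + 36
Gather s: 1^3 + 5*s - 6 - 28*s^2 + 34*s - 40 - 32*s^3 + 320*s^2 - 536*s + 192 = -32*s^3 + 292*s^2 - 497*s + 147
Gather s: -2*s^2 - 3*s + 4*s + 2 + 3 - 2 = -2*s^2 + s + 3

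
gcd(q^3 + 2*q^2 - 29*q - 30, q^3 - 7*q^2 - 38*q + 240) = q^2 + q - 30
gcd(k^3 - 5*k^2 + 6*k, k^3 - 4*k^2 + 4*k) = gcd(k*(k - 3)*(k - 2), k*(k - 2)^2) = k^2 - 2*k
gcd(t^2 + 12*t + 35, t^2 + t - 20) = t + 5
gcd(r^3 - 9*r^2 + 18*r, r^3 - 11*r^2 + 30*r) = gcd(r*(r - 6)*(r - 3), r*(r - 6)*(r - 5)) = r^2 - 6*r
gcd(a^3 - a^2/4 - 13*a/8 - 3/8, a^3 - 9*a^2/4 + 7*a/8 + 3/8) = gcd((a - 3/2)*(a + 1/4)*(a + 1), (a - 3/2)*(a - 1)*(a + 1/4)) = a^2 - 5*a/4 - 3/8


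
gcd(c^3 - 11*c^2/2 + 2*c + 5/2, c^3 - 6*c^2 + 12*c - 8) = 1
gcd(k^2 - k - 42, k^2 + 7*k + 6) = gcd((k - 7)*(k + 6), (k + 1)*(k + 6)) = k + 6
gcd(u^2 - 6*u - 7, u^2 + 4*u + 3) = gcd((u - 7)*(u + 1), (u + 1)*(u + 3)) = u + 1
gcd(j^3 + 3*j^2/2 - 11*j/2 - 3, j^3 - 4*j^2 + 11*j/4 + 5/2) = j^2 - 3*j/2 - 1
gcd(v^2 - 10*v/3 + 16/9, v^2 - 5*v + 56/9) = v - 8/3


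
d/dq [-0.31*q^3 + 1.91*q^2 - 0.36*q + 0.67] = -0.93*q^2 + 3.82*q - 0.36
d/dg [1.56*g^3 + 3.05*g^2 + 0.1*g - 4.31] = 4.68*g^2 + 6.1*g + 0.1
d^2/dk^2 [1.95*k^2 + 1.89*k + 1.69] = 3.90000000000000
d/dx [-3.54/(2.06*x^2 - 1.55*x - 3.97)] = (14.5848*x - 5.487)/(-2.06*x^2 + 1.55*x + 3.97)^2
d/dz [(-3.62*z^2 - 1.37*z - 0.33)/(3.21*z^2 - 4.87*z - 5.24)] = (22.0271*z^2 + 40.0562*z + 5.5717)/(10.3041*z^4 - 31.2654*z^3 - 9.9239*z^2 + 51.0376*z + 27.4576)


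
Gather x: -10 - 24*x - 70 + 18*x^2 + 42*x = 18*x^2 + 18*x - 80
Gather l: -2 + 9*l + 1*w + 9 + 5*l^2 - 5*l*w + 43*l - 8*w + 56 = 5*l^2 + l*(52 - 5*w) - 7*w + 63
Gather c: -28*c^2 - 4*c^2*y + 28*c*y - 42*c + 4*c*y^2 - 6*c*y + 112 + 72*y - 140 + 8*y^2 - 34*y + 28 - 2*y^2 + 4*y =c^2*(-4*y - 28) + c*(4*y^2 + 22*y - 42) + 6*y^2 + 42*y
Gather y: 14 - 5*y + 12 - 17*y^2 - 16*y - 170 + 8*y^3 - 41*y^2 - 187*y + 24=8*y^3 - 58*y^2 - 208*y - 120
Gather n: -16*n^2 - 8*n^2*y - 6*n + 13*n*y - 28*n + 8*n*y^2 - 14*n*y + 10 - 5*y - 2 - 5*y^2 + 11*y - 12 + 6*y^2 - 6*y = n^2*(-8*y - 16) + n*(8*y^2 - y - 34) + y^2 - 4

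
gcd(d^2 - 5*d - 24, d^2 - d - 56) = d - 8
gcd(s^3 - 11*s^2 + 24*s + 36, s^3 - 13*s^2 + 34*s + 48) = s^2 - 5*s - 6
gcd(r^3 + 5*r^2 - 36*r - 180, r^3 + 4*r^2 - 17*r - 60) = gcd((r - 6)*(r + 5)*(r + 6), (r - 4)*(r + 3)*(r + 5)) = r + 5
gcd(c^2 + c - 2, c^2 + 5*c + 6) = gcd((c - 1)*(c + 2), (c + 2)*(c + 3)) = c + 2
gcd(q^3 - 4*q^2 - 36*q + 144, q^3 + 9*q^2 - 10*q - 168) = q^2 + 2*q - 24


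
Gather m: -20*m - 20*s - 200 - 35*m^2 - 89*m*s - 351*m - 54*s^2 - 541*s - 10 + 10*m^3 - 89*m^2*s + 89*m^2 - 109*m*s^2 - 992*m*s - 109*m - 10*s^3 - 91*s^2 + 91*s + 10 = 10*m^3 + m^2*(54 - 89*s) + m*(-109*s^2 - 1081*s - 480) - 10*s^3 - 145*s^2 - 470*s - 200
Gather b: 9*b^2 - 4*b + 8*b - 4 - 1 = 9*b^2 + 4*b - 5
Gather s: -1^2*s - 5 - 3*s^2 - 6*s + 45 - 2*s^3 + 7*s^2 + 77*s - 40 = -2*s^3 + 4*s^2 + 70*s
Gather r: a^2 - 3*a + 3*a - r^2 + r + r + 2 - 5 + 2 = a^2 - r^2 + 2*r - 1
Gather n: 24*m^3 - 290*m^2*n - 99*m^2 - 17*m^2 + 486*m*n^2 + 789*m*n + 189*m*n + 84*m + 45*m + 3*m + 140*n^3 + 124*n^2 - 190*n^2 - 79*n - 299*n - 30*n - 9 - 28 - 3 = 24*m^3 - 116*m^2 + 132*m + 140*n^3 + n^2*(486*m - 66) + n*(-290*m^2 + 978*m - 408) - 40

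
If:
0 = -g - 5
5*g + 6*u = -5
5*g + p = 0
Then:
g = -5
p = 25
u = 10/3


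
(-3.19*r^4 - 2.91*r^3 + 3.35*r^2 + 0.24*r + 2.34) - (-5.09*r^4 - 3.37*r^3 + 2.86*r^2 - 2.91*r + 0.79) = 1.9*r^4 + 0.46*r^3 + 0.49*r^2 + 3.15*r + 1.55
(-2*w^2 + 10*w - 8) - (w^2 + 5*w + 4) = -3*w^2 + 5*w - 12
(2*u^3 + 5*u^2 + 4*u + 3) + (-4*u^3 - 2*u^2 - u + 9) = -2*u^3 + 3*u^2 + 3*u + 12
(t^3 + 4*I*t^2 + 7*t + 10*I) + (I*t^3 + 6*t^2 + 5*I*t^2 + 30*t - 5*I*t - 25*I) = t^3 + I*t^3 + 6*t^2 + 9*I*t^2 + 37*t - 5*I*t - 15*I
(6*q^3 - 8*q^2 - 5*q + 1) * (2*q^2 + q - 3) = 12*q^5 - 10*q^4 - 36*q^3 + 21*q^2 + 16*q - 3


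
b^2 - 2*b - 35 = (b - 7)*(b + 5)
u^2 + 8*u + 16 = (u + 4)^2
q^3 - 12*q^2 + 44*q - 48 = (q - 6)*(q - 4)*(q - 2)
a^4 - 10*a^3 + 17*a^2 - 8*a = a*(a - 8)*(a - 1)^2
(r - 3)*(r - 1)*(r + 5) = r^3 + r^2 - 17*r + 15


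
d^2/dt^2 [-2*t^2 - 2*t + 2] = -4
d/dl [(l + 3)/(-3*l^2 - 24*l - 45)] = 1/(3*(l^2 + 10*l + 25))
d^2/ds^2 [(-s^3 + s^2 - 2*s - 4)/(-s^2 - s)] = 8/s^3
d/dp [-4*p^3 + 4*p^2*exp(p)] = 4*p*(p*exp(p) - 3*p + 2*exp(p))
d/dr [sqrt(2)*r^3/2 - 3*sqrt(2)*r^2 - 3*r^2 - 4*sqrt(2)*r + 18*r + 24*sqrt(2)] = 3*sqrt(2)*r^2/2 - 6*sqrt(2)*r - 6*r - 4*sqrt(2) + 18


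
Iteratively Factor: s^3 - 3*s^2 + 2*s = (s - 2)*(s^2 - s) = s*(s - 2)*(s - 1)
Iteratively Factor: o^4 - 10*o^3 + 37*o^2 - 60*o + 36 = (o - 2)*(o^3 - 8*o^2 + 21*o - 18) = (o - 2)^2*(o^2 - 6*o + 9) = (o - 3)*(o - 2)^2*(o - 3)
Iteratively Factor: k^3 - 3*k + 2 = (k - 1)*(k^2 + k - 2) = (k - 1)*(k + 2)*(k - 1)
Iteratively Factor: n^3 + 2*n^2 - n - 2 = (n + 2)*(n^2 - 1) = (n - 1)*(n + 2)*(n + 1)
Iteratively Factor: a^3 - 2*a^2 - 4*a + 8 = (a + 2)*(a^2 - 4*a + 4) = (a - 2)*(a + 2)*(a - 2)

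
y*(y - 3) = y^2 - 3*y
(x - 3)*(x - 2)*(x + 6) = x^3 + x^2 - 24*x + 36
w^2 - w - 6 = (w - 3)*(w + 2)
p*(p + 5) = p^2 + 5*p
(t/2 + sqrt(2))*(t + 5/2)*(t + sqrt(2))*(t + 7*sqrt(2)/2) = t^4/2 + 5*t^3/4 + 13*sqrt(2)*t^3/4 + 65*sqrt(2)*t^2/8 + 25*t^2/2 + 7*sqrt(2)*t + 125*t/4 + 35*sqrt(2)/2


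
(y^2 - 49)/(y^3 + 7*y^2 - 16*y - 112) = (y - 7)/(y^2 - 16)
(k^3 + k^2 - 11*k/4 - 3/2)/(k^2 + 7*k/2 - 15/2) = (k^2 + 5*k/2 + 1)/(k + 5)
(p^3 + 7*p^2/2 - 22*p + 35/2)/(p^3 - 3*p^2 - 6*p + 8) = (2*p^2 + 9*p - 35)/(2*(p^2 - 2*p - 8))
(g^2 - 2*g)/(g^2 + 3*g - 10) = g/(g + 5)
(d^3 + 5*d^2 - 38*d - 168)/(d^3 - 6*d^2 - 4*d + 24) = (d^2 + 11*d + 28)/(d^2 - 4)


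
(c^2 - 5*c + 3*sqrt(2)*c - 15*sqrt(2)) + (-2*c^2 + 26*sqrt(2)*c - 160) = -c^2 - 5*c + 29*sqrt(2)*c - 160 - 15*sqrt(2)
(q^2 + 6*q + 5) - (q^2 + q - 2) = 5*q + 7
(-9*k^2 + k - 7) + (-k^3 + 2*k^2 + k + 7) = -k^3 - 7*k^2 + 2*k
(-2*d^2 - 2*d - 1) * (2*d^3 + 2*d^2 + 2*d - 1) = -4*d^5 - 8*d^4 - 10*d^3 - 4*d^2 + 1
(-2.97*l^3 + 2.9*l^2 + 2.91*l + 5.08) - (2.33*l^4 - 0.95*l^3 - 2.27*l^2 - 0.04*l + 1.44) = -2.33*l^4 - 2.02*l^3 + 5.17*l^2 + 2.95*l + 3.64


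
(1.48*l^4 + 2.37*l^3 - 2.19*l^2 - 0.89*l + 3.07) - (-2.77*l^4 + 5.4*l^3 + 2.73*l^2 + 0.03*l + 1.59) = 4.25*l^4 - 3.03*l^3 - 4.92*l^2 - 0.92*l + 1.48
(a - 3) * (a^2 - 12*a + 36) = a^3 - 15*a^2 + 72*a - 108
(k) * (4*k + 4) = 4*k^2 + 4*k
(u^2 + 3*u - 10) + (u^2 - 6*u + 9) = 2*u^2 - 3*u - 1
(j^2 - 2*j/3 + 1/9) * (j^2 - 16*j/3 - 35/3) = j^4 - 6*j^3 - 8*j^2 + 194*j/27 - 35/27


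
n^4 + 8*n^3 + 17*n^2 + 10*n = n*(n + 1)*(n + 2)*(n + 5)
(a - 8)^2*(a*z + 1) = a^3*z - 16*a^2*z + a^2 + 64*a*z - 16*a + 64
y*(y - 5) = y^2 - 5*y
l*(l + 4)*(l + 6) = l^3 + 10*l^2 + 24*l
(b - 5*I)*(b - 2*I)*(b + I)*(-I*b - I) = -I*b^4 - 6*b^3 - I*b^3 - 6*b^2 + 3*I*b^2 - 10*b + 3*I*b - 10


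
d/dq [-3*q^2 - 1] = -6*q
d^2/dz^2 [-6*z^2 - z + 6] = -12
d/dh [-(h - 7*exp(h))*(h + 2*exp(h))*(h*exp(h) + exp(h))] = (-h^3 + 10*h^2*exp(h) - 4*h^2 + 42*h*exp(2*h) + 20*h*exp(h) - 2*h + 56*exp(2*h) + 5*exp(h))*exp(h)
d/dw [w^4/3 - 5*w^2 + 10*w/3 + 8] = 4*w^3/3 - 10*w + 10/3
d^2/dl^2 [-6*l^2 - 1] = -12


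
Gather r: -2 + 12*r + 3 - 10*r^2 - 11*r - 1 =-10*r^2 + r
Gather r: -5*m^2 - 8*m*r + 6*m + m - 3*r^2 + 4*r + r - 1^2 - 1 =-5*m^2 + 7*m - 3*r^2 + r*(5 - 8*m) - 2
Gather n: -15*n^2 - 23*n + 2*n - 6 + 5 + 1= -15*n^2 - 21*n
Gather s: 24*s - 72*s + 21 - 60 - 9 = -48*s - 48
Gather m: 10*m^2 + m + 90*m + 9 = 10*m^2 + 91*m + 9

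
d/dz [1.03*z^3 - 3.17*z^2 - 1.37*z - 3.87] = 3.09*z^2 - 6.34*z - 1.37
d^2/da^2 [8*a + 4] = 0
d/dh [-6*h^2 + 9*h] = 9 - 12*h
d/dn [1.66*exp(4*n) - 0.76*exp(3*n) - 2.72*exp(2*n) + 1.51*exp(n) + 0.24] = (6.64*exp(3*n) - 2.28*exp(2*n) - 5.44*exp(n) + 1.51)*exp(n)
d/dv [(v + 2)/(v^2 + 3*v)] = (v*(v + 3) - (v + 2)*(2*v + 3))/(v^2*(v + 3)^2)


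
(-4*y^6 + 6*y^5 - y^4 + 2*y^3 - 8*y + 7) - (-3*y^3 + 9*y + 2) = -4*y^6 + 6*y^5 - y^4 + 5*y^3 - 17*y + 5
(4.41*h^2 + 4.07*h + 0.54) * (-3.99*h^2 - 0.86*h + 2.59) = -17.5959*h^4 - 20.0319*h^3 + 5.7671*h^2 + 10.0769*h + 1.3986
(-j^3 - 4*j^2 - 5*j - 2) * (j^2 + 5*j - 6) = -j^5 - 9*j^4 - 19*j^3 - 3*j^2 + 20*j + 12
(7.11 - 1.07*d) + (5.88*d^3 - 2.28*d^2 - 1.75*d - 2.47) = 5.88*d^3 - 2.28*d^2 - 2.82*d + 4.64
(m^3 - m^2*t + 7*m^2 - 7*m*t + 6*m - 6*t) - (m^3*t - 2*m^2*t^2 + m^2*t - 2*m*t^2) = -m^3*t + m^3 + 2*m^2*t^2 - 2*m^2*t + 7*m^2 + 2*m*t^2 - 7*m*t + 6*m - 6*t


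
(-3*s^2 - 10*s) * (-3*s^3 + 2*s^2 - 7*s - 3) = 9*s^5 + 24*s^4 + s^3 + 79*s^2 + 30*s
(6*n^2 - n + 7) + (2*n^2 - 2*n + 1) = 8*n^2 - 3*n + 8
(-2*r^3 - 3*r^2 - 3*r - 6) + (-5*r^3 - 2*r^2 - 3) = -7*r^3 - 5*r^2 - 3*r - 9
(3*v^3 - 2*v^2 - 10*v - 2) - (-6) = 3*v^3 - 2*v^2 - 10*v + 4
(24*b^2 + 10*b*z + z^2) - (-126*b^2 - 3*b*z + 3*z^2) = 150*b^2 + 13*b*z - 2*z^2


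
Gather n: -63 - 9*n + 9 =-9*n - 54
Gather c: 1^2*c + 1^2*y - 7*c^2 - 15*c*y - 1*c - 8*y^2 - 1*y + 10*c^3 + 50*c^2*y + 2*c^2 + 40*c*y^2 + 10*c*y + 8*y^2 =10*c^3 + c^2*(50*y - 5) + c*(40*y^2 - 5*y)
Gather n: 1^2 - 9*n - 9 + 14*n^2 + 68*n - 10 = 14*n^2 + 59*n - 18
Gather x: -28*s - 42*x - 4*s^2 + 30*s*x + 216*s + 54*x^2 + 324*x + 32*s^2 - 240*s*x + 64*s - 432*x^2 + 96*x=28*s^2 + 252*s - 378*x^2 + x*(378 - 210*s)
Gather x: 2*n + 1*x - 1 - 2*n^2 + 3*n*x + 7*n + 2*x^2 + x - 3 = -2*n^2 + 9*n + 2*x^2 + x*(3*n + 2) - 4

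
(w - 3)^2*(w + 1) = w^3 - 5*w^2 + 3*w + 9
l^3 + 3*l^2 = l^2*(l + 3)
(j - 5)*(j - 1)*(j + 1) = j^3 - 5*j^2 - j + 5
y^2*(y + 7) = y^3 + 7*y^2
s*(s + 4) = s^2 + 4*s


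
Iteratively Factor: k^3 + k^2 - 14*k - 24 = (k - 4)*(k^2 + 5*k + 6) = (k - 4)*(k + 3)*(k + 2)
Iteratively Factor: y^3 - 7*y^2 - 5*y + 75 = (y - 5)*(y^2 - 2*y - 15) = (y - 5)^2*(y + 3)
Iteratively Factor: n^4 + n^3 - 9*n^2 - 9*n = (n + 1)*(n^3 - 9*n) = n*(n + 1)*(n^2 - 9) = n*(n + 1)*(n + 3)*(n - 3)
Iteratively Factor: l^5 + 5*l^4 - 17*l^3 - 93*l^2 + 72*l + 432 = (l + 4)*(l^4 + l^3 - 21*l^2 - 9*l + 108) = (l + 3)*(l + 4)*(l^3 - 2*l^2 - 15*l + 36) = (l - 3)*(l + 3)*(l + 4)*(l^2 + l - 12) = (l - 3)^2*(l + 3)*(l + 4)*(l + 4)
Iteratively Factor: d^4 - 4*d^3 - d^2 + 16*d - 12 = (d - 2)*(d^3 - 2*d^2 - 5*d + 6) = (d - 2)*(d + 2)*(d^2 - 4*d + 3) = (d - 3)*(d - 2)*(d + 2)*(d - 1)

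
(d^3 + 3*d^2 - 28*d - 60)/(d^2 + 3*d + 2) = (d^2 + d - 30)/(d + 1)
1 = 1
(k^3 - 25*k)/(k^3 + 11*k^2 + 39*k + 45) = k*(k - 5)/(k^2 + 6*k + 9)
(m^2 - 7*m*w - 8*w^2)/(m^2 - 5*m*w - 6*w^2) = (-m + 8*w)/(-m + 6*w)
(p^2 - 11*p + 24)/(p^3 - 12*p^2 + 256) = (p - 3)/(p^2 - 4*p - 32)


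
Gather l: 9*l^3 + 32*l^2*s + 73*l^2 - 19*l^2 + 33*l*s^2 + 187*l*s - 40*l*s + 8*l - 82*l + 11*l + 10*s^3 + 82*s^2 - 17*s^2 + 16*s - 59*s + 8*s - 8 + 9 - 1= 9*l^3 + l^2*(32*s + 54) + l*(33*s^2 + 147*s - 63) + 10*s^3 + 65*s^2 - 35*s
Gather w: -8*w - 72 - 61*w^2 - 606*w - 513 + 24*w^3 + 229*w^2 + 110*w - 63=24*w^3 + 168*w^2 - 504*w - 648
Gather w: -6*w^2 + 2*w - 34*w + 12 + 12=-6*w^2 - 32*w + 24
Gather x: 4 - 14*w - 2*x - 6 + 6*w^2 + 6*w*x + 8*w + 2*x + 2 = 6*w^2 + 6*w*x - 6*w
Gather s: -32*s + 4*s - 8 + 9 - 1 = -28*s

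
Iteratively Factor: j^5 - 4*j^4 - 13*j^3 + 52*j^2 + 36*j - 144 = (j + 3)*(j^4 - 7*j^3 + 8*j^2 + 28*j - 48) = (j - 3)*(j + 3)*(j^3 - 4*j^2 - 4*j + 16) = (j - 3)*(j - 2)*(j + 3)*(j^2 - 2*j - 8) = (j - 3)*(j - 2)*(j + 2)*(j + 3)*(j - 4)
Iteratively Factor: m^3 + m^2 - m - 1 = (m + 1)*(m^2 - 1) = (m - 1)*(m + 1)*(m + 1)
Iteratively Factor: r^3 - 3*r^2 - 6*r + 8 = (r + 2)*(r^2 - 5*r + 4) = (r - 4)*(r + 2)*(r - 1)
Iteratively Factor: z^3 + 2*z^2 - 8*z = (z - 2)*(z^2 + 4*z) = (z - 2)*(z + 4)*(z)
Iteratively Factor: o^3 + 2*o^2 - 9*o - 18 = (o - 3)*(o^2 + 5*o + 6) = (o - 3)*(o + 3)*(o + 2)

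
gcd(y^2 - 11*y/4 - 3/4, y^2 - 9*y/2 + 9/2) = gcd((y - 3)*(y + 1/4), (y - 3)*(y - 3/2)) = y - 3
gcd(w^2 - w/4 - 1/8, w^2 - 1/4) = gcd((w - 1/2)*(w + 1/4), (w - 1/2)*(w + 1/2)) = w - 1/2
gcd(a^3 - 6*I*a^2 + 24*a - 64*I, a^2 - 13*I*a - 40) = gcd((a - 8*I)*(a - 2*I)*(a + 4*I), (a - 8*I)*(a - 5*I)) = a - 8*I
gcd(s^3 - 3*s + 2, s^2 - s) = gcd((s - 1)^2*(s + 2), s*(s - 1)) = s - 1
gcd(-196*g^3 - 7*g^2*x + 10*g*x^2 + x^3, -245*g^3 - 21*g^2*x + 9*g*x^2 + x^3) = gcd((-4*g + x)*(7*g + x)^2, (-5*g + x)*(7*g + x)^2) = 49*g^2 + 14*g*x + x^2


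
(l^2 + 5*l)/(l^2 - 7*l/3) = 3*(l + 5)/(3*l - 7)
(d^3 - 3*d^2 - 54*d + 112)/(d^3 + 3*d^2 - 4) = (d^3 - 3*d^2 - 54*d + 112)/(d^3 + 3*d^2 - 4)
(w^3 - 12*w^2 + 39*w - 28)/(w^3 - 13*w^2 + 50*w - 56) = (w - 1)/(w - 2)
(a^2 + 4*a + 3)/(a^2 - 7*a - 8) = (a + 3)/(a - 8)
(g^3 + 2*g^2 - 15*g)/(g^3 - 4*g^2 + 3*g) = (g + 5)/(g - 1)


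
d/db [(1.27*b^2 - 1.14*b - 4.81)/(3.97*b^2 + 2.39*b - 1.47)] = (7.5611*b^2 + 34.4576*b + 13.1717)/(15.7609*b^4 + 18.9766*b^3 - 5.9597*b^2 - 7.0266*b + 2.1609)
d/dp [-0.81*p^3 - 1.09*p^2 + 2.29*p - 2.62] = -2.43*p^2 - 2.18*p + 2.29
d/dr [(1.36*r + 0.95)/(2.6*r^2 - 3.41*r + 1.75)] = (-3.536*r^2 - 4.94*r + 5.6195)/(6.76*r^4 - 17.732*r^3 + 20.7281*r^2 - 11.935*r + 3.0625)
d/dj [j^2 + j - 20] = 2*j + 1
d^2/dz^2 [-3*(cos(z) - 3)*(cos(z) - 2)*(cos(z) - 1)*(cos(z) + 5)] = 48*sin(z)^4 + 168*sin(z)^2 + 579*cos(z)/4 - 27*cos(3*z)/4 - 102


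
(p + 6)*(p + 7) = p^2 + 13*p + 42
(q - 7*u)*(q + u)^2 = q^3 - 5*q^2*u - 13*q*u^2 - 7*u^3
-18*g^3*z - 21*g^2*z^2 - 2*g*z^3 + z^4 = z*(-6*g + z)*(g + z)*(3*g + z)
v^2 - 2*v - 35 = (v - 7)*(v + 5)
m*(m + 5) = m^2 + 5*m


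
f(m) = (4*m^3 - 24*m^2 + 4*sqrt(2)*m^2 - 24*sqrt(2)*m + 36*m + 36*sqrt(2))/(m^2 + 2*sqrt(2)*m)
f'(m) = (-2*m - 2*sqrt(2))*(4*m^3 - 24*m^2 + 4*sqrt(2)*m^2 - 24*sqrt(2)*m + 36*m + 36*sqrt(2))/(m^2 + 2*sqrt(2)*m)^2 + (12*m^2 - 48*m + 8*sqrt(2)*m - 24*sqrt(2) + 36)/(m^2 + 2*sqrt(2)*m)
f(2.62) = 0.16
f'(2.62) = -0.91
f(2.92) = 0.01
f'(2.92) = -0.17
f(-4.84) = -86.51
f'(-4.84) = -13.56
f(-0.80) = -21.86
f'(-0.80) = -40.64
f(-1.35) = -2.44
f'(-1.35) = -36.96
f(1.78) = 2.32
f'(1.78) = -4.88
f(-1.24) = -6.36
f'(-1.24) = -34.63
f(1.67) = 2.90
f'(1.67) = -5.81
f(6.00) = 5.04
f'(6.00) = 2.63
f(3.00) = 0.00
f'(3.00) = 0.00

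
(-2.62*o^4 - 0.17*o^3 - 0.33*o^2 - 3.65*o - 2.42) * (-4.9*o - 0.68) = 12.838*o^5 + 2.6146*o^4 + 1.7326*o^3 + 18.1094*o^2 + 14.34*o + 1.6456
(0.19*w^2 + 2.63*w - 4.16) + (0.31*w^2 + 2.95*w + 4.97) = 0.5*w^2 + 5.58*w + 0.81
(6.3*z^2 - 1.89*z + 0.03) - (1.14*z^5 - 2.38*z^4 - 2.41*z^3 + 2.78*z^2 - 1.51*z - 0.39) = -1.14*z^5 + 2.38*z^4 + 2.41*z^3 + 3.52*z^2 - 0.38*z + 0.42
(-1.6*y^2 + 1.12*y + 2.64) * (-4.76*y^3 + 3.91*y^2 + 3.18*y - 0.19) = 7.616*y^5 - 11.5872*y^4 - 13.2752*y^3 + 14.188*y^2 + 8.1824*y - 0.5016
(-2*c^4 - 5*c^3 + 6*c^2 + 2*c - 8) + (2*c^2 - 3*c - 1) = -2*c^4 - 5*c^3 + 8*c^2 - c - 9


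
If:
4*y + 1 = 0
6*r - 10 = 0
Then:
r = 5/3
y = -1/4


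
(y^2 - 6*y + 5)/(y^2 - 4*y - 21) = (-y^2 + 6*y - 5)/(-y^2 + 4*y + 21)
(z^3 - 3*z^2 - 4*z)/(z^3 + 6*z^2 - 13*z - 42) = z*(z^2 - 3*z - 4)/(z^3 + 6*z^2 - 13*z - 42)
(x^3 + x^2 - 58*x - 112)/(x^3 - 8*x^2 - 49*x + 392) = (x + 2)/(x - 7)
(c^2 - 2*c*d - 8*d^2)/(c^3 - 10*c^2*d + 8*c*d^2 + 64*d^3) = 1/(c - 8*d)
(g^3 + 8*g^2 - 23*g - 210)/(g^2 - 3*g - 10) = (g^2 + 13*g + 42)/(g + 2)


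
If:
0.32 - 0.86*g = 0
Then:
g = 0.37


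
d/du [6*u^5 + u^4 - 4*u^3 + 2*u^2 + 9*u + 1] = 30*u^4 + 4*u^3 - 12*u^2 + 4*u + 9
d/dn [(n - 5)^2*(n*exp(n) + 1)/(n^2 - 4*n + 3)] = (n - 5)*(-2*(n - 5)*(n - 2)*(n*exp(n) + 1) + (n^2 - 4*n + 3)*(2*n*exp(n) + (n - 5)*(n + 1)*exp(n) + 2))/(n^2 - 4*n + 3)^2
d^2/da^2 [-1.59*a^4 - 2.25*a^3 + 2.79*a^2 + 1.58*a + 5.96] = -19.08*a^2 - 13.5*a + 5.58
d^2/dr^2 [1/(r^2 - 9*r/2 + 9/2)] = 4*(-4*r^2 + 18*r + (4*r - 9)^2 - 18)/(2*r^2 - 9*r + 9)^3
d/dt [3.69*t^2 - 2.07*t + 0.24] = 7.38*t - 2.07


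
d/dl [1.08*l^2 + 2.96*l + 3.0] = 2.16*l + 2.96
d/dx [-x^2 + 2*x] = 2 - 2*x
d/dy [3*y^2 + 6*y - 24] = 6*y + 6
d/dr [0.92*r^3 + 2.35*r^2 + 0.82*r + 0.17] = 2.76*r^2 + 4.7*r + 0.82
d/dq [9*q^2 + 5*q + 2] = 18*q + 5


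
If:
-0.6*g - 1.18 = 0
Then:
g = -1.97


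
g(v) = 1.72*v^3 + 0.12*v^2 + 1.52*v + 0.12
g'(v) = 5.16*v^2 + 0.24*v + 1.52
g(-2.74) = -38.53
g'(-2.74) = 39.60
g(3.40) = 74.28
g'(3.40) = 61.99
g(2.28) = 24.60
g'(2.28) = 28.89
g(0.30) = 0.63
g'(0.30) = 2.06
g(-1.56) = -8.49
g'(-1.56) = 13.70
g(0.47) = 1.04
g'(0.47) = 2.77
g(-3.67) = -88.86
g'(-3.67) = 70.14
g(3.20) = 62.57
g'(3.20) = 55.13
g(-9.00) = -1257.72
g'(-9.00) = 417.32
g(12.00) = 3007.80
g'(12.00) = 747.44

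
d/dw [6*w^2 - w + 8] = 12*w - 1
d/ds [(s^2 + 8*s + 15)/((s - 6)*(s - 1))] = 3*(-5*s^2 - 6*s + 51)/(s^4 - 14*s^3 + 61*s^2 - 84*s + 36)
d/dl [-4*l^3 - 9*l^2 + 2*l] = -12*l^2 - 18*l + 2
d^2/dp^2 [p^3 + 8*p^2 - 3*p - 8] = 6*p + 16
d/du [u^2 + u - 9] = 2*u + 1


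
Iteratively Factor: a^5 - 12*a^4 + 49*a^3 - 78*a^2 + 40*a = (a - 2)*(a^4 - 10*a^3 + 29*a^2 - 20*a) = (a - 2)*(a - 1)*(a^3 - 9*a^2 + 20*a) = a*(a - 2)*(a - 1)*(a^2 - 9*a + 20) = a*(a - 4)*(a - 2)*(a - 1)*(a - 5)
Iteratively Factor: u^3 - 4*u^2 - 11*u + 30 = (u - 2)*(u^2 - 2*u - 15) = (u - 2)*(u + 3)*(u - 5)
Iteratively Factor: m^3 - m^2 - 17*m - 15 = (m + 1)*(m^2 - 2*m - 15) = (m - 5)*(m + 1)*(m + 3)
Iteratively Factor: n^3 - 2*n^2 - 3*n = (n - 3)*(n^2 + n) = (n - 3)*(n + 1)*(n)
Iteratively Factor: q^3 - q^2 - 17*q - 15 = (q - 5)*(q^2 + 4*q + 3) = (q - 5)*(q + 1)*(q + 3)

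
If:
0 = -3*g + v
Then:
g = v/3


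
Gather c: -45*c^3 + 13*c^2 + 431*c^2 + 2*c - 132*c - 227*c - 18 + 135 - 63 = -45*c^3 + 444*c^2 - 357*c + 54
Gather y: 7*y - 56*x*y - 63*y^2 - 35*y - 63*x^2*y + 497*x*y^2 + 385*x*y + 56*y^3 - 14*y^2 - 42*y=56*y^3 + y^2*(497*x - 77) + y*(-63*x^2 + 329*x - 70)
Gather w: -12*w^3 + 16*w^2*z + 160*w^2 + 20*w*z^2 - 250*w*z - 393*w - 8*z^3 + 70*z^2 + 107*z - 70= -12*w^3 + w^2*(16*z + 160) + w*(20*z^2 - 250*z - 393) - 8*z^3 + 70*z^2 + 107*z - 70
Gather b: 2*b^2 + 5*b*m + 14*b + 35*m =2*b^2 + b*(5*m + 14) + 35*m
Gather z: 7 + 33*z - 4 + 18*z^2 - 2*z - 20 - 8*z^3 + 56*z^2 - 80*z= -8*z^3 + 74*z^2 - 49*z - 17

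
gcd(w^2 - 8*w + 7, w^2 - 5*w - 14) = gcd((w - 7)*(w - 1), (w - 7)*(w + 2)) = w - 7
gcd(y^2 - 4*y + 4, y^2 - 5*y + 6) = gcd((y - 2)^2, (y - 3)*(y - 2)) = y - 2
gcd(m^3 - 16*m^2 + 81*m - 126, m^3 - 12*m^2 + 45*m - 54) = m^2 - 9*m + 18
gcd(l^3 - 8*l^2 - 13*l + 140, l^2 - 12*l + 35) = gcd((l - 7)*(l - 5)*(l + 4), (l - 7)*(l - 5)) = l^2 - 12*l + 35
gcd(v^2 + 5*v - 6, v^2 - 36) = v + 6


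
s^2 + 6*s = s*(s + 6)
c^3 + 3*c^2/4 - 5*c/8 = c*(c - 1/2)*(c + 5/4)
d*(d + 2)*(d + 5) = d^3 + 7*d^2 + 10*d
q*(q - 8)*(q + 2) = q^3 - 6*q^2 - 16*q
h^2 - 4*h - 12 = (h - 6)*(h + 2)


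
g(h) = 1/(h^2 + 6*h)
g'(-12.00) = 0.00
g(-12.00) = 0.01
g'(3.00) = -0.02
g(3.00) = 0.04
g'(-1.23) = -0.10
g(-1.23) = -0.17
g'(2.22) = -0.03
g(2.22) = 0.05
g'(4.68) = -0.01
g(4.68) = 0.02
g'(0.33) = -1.53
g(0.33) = 0.48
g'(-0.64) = -0.40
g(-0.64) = -0.29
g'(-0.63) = -0.41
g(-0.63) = -0.30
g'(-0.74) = -0.30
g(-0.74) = -0.26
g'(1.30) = -0.10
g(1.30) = 0.11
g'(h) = (-2*h - 6)/(h^2 + 6*h)^2 = 2*(-h - 3)/(h^2*(h + 6)^2)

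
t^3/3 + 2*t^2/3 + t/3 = t*(t/3 + 1/3)*(t + 1)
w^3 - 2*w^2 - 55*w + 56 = (w - 8)*(w - 1)*(w + 7)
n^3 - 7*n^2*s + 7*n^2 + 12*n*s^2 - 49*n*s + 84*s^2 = (n + 7)*(n - 4*s)*(n - 3*s)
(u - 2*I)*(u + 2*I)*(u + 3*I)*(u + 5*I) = u^4 + 8*I*u^3 - 11*u^2 + 32*I*u - 60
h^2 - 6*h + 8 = (h - 4)*(h - 2)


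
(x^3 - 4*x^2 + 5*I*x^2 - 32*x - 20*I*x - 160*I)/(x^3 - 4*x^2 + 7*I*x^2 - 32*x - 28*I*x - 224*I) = (x + 5*I)/(x + 7*I)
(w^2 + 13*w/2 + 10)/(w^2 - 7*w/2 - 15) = (w + 4)/(w - 6)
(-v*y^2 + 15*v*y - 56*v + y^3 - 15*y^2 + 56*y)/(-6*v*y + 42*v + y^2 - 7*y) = (-v*y + 8*v + y^2 - 8*y)/(-6*v + y)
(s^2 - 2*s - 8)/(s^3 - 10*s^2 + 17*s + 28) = (s + 2)/(s^2 - 6*s - 7)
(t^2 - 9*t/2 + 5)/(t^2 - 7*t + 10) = (t - 5/2)/(t - 5)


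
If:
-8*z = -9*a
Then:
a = 8*z/9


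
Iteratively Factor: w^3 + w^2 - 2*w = (w - 1)*(w^2 + 2*w) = w*(w - 1)*(w + 2)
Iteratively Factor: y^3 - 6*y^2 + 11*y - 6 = (y - 3)*(y^2 - 3*y + 2) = (y - 3)*(y - 2)*(y - 1)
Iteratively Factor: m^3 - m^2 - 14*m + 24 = (m + 4)*(m^2 - 5*m + 6) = (m - 2)*(m + 4)*(m - 3)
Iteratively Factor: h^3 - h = (h + 1)*(h^2 - h) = (h - 1)*(h + 1)*(h)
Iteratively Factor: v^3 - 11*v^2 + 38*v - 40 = (v - 5)*(v^2 - 6*v + 8) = (v - 5)*(v - 2)*(v - 4)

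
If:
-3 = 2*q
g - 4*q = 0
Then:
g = -6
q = -3/2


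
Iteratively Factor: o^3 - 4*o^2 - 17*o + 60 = (o - 5)*(o^2 + o - 12) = (o - 5)*(o - 3)*(o + 4)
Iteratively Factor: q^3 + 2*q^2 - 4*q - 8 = (q + 2)*(q^2 - 4) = (q - 2)*(q + 2)*(q + 2)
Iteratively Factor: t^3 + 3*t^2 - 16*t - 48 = (t + 3)*(t^2 - 16) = (t - 4)*(t + 3)*(t + 4)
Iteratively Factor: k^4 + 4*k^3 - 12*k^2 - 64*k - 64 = (k + 4)*(k^3 - 12*k - 16) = (k + 2)*(k + 4)*(k^2 - 2*k - 8) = (k + 2)^2*(k + 4)*(k - 4)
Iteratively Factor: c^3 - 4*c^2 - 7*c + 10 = (c - 5)*(c^2 + c - 2) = (c - 5)*(c + 2)*(c - 1)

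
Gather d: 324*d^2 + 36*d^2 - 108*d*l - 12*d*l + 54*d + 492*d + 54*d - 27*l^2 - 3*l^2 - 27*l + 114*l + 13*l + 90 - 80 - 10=360*d^2 + d*(600 - 120*l) - 30*l^2 + 100*l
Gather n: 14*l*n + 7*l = 14*l*n + 7*l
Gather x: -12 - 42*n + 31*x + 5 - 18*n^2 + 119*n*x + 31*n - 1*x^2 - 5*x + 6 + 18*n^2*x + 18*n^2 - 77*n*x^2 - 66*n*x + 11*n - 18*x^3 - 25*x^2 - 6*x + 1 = -18*x^3 + x^2*(-77*n - 26) + x*(18*n^2 + 53*n + 20)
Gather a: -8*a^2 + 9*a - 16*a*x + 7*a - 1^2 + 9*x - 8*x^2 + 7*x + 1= -8*a^2 + a*(16 - 16*x) - 8*x^2 + 16*x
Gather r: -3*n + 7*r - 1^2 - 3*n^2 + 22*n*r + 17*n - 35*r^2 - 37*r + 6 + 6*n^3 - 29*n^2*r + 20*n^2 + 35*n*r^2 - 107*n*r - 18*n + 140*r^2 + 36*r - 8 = 6*n^3 + 17*n^2 - 4*n + r^2*(35*n + 105) + r*(-29*n^2 - 85*n + 6) - 3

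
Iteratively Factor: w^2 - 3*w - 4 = (w + 1)*(w - 4)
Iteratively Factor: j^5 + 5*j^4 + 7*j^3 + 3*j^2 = (j + 1)*(j^4 + 4*j^3 + 3*j^2) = j*(j + 1)*(j^3 + 4*j^2 + 3*j) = j*(j + 1)^2*(j^2 + 3*j) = j*(j + 1)^2*(j + 3)*(j)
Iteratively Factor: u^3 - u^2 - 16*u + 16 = (u - 1)*(u^2 - 16) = (u - 1)*(u + 4)*(u - 4)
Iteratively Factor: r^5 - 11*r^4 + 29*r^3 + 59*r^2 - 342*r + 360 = (r - 4)*(r^4 - 7*r^3 + r^2 + 63*r - 90) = (r - 4)*(r - 3)*(r^3 - 4*r^2 - 11*r + 30) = (r - 4)*(r - 3)*(r + 3)*(r^2 - 7*r + 10) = (r - 4)*(r - 3)*(r - 2)*(r + 3)*(r - 5)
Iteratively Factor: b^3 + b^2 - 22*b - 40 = (b - 5)*(b^2 + 6*b + 8) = (b - 5)*(b + 2)*(b + 4)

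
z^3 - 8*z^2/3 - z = z*(z - 3)*(z + 1/3)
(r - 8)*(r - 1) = r^2 - 9*r + 8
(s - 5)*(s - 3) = s^2 - 8*s + 15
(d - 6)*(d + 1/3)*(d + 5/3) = d^3 - 4*d^2 - 103*d/9 - 10/3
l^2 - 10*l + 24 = (l - 6)*(l - 4)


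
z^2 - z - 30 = (z - 6)*(z + 5)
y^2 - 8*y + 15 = (y - 5)*(y - 3)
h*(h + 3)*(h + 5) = h^3 + 8*h^2 + 15*h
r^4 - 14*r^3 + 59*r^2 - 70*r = r*(r - 7)*(r - 5)*(r - 2)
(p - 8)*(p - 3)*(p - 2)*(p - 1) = p^4 - 14*p^3 + 59*p^2 - 94*p + 48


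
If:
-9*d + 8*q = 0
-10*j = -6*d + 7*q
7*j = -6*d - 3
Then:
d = -16/25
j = 3/25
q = -18/25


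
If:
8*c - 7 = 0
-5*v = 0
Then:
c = 7/8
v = 0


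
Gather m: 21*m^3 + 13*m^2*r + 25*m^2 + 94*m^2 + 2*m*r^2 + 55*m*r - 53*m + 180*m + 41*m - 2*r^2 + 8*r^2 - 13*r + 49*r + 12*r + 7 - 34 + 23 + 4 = 21*m^3 + m^2*(13*r + 119) + m*(2*r^2 + 55*r + 168) + 6*r^2 + 48*r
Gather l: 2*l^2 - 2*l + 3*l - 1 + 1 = 2*l^2 + l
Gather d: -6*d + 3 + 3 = 6 - 6*d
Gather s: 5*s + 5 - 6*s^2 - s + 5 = -6*s^2 + 4*s + 10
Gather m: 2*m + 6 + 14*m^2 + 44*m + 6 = 14*m^2 + 46*m + 12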